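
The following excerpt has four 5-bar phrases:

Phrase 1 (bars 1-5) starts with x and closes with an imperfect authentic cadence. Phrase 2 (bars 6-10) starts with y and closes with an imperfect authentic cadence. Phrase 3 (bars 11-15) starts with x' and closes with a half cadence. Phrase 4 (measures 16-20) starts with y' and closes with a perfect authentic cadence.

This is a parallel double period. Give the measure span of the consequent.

In a double period the first pair of phrases (ending imperfect authentic cadence) is the large antecedent and the second pair (ending perfect authentic cadence) is the large consequent; the consequent is measures 11–20.

measures 11–20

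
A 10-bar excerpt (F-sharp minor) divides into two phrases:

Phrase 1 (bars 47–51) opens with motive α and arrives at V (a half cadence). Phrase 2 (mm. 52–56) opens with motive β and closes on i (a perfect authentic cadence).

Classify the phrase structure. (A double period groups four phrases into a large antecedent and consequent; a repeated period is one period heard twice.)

Phrase 1 ends with a half cadence (weaker) and phrase 2 with a perfect authentic cadence (stronger): antecedent + consequent = a period.
The two phrases open with different material (α / β), so the period is contrasting.

contrasting period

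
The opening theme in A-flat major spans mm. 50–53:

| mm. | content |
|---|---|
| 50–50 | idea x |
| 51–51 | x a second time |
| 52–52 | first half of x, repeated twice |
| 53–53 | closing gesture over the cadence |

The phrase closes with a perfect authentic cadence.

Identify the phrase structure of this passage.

sentence

Basic idea (m. 50) + its repetition (m. 51) form the presentation; fragmentation and cadence (mm. 52–53) form the continuation — the 4-bar whole is a sentence.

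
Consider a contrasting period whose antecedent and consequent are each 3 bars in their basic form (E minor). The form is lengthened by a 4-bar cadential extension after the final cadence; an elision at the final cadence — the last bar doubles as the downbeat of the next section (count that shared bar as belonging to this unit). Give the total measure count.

Basic contrasting period: 3 + 3 = 6 bars.
6 (basic form) + 4 (cadential extension) = 10.
The elision shares a bar with the next section but does not change this unit's count.

10 measures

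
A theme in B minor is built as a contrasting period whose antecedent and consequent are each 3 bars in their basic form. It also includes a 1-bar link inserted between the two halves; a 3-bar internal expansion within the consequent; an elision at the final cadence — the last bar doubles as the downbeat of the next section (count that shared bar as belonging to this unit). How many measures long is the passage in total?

10 measures

Basic contrasting period: 3 + 3 = 6 bars.
6 (basic form) + 1 (link) + 3 (internal expansion) = 10.
The elision shares a bar with the next section but does not change this unit's count.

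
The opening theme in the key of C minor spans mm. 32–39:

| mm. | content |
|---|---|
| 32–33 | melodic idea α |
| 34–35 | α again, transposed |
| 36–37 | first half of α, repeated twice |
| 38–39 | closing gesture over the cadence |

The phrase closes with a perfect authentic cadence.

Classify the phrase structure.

sentence

Basic idea (measures 32–33) + its repetition (bars 34–35) form the presentation; fragmentation and cadence (measures 36–39) form the continuation — the 8-bar whole is a sentence.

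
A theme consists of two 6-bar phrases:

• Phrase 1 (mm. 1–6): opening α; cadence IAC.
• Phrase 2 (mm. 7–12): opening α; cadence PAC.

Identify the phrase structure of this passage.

Phrase 1 ends with an imperfect authentic cadence (weaker) and phrase 2 with a perfect authentic cadence (stronger): antecedent + consequent = a period.
The two phrases open with the same material (α / α), so the period is parallel.

parallel period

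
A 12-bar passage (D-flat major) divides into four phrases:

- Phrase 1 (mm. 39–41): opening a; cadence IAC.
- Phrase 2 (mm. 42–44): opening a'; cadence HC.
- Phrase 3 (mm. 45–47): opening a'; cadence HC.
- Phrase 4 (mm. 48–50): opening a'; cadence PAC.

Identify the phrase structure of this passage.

parallel double period

Four phrases in two halves: the first half (mm. 39–44) ends with a half cadence, the second (bars 45-50) with a perfect authentic cadence — a large antecedent–consequent pair, i.e. a double period.
Phrase 3 begins with the same material as phrase 1, making it parallel.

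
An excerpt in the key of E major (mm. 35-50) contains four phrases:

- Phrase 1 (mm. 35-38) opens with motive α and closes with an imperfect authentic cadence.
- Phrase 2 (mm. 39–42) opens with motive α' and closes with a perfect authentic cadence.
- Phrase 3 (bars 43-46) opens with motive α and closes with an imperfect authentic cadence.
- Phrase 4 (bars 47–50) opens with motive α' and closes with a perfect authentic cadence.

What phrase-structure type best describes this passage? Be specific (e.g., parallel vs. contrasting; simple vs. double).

The cadence pattern IAC–PAC–IAC–PAC is weak–strong twice, and phrases 3–4 restate phrases 1–2: a period heard twice, not a double period (which would end weakly at phrase 2).

repeated period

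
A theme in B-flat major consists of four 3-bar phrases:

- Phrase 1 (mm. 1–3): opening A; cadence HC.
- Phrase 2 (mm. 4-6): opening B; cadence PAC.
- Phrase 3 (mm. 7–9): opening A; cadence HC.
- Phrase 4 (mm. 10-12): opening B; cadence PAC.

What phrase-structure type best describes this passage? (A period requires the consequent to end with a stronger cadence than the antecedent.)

repeated period

The cadence pattern HC–PAC–HC–PAC is weak–strong twice, and phrases 3–4 restate phrases 1–2: a period heard twice, not a double period (which would end weakly at phrase 2).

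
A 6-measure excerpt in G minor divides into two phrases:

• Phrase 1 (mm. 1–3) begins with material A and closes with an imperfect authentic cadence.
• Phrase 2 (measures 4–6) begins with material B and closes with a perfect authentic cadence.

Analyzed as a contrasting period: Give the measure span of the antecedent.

The antecedent is the phrase ending with the weaker cadence (imperfect authentic cadence, phrase 1) and the consequent the one ending more conclusively (perfect authentic cadence, phrase 2); the antecedent is mm. 1-3.

measures 1–3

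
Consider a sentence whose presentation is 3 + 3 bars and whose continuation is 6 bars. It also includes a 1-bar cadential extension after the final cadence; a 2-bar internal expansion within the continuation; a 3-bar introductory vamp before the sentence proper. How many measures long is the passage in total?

Basic sentence: 3 + 3 + 6 = 12 bars.
12 (basic form) + 1 (cadential extension) + 2 (internal expansion) + 3 (introduction) = 18.

18 measures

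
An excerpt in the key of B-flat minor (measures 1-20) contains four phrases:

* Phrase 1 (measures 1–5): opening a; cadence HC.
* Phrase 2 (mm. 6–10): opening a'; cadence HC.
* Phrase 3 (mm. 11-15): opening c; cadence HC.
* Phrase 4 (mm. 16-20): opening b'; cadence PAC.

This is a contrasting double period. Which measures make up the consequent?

measures 11–20

In a double period the first pair of phrases (ending half cadence) is the large antecedent and the second pair (ending perfect authentic cadence) is the large consequent; the consequent is measures 11–20.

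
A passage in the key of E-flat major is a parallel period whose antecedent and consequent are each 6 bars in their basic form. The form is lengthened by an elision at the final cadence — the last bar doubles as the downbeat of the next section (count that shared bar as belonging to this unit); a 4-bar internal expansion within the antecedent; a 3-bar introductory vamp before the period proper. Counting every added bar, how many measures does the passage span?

19 measures

Basic parallel period: 6 + 6 = 12 bars.
12 (basic form) + 4 (internal expansion) + 3 (introduction) = 19.
The elision shares a bar with the next section but does not change this unit's count.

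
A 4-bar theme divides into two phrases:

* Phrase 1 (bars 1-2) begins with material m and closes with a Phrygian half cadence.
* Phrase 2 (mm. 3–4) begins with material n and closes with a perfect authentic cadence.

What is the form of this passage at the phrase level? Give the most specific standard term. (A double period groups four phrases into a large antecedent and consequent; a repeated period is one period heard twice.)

Phrase 1 ends with a Phrygian half cadence (weaker) and phrase 2 with a perfect authentic cadence (stronger): antecedent + consequent = a period.
The two phrases open with different material (m / n), so the period is contrasting.

contrasting period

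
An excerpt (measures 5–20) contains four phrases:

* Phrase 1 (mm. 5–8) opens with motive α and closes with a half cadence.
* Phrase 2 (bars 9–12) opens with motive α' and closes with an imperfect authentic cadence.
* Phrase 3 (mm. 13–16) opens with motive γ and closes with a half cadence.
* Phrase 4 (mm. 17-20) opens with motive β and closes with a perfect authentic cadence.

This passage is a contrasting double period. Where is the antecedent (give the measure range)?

measures 5–12

In a double period the four phrases pair into a large antecedent (phrases 1–2, ending imperfect authentic cadence) and a large consequent (phrases 3–4, ending perfect authentic cadence). The antecedent spans measures 5–12.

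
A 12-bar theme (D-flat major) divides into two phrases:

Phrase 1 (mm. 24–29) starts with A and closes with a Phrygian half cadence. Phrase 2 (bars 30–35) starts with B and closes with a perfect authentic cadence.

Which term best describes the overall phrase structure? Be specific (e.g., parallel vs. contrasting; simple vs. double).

Phrase 1 ends with a Phrygian half cadence (weaker) and phrase 2 with a perfect authentic cadence (stronger): antecedent + consequent = a period.
The two phrases open with different material (A / B), so the period is contrasting.

contrasting period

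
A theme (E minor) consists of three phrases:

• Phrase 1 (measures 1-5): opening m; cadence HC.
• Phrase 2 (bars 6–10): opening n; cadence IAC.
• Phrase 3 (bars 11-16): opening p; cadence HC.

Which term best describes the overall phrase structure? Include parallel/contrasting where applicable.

The final phrase closes with a half cadence, which is not stronger than the preceding imperfect authentic cadence; the 3 phrases lack an overall antecedent–consequent design and so form a phrase group.

phrase group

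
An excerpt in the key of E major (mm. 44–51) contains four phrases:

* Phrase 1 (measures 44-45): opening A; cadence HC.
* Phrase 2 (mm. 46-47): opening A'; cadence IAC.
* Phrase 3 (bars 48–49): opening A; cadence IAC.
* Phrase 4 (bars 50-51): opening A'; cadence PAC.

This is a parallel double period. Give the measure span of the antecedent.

In a double period the first pair of phrases (ending imperfect authentic cadence) is the large antecedent and the second pair (ending perfect authentic cadence) is the large consequent; the antecedent is measures 44–47.

measures 44–47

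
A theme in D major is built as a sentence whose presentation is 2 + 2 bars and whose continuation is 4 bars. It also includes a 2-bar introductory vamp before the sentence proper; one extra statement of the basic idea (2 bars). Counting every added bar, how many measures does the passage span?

12 measures

Basic sentence: 2 + 2 + 4 = 8 bars.
8 (basic form) + 2 (introduction) + 2 (extra statement) = 12.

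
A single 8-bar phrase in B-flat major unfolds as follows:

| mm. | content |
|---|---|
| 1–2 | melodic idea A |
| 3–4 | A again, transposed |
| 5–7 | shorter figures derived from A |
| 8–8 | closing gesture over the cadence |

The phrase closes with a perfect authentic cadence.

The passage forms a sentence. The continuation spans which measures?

measures 5–8

After the presentation (mm. 1-4), the continuation covers the fragmentation through the cadence: mm. 5–8.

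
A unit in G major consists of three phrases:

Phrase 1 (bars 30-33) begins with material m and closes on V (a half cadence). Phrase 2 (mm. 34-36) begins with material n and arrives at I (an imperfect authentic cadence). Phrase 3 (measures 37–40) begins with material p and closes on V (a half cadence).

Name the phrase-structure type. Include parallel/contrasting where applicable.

phrase group

The final phrase closes with a half cadence, which is not stronger than the preceding imperfect authentic cadence; the 3 phrases lack an overall antecedent–consequent design and so form a phrase group.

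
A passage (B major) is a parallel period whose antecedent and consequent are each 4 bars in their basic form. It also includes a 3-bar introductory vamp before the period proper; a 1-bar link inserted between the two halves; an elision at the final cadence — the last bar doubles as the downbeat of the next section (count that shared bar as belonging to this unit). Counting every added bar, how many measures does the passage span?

Basic parallel period: 4 + 4 = 8 bars.
8 (basic form) + 3 (introduction) + 1 (link) = 12.
The elision shares a bar with the next section but does not change this unit's count.

12 measures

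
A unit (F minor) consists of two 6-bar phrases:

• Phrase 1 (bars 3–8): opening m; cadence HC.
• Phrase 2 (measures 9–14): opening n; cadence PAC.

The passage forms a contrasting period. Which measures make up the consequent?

measures 9–14

The antecedent is the phrase ending with the weaker cadence (half cadence, phrase 1) and the consequent the one ending more conclusively (perfect authentic cadence, phrase 2); the consequent is bars 9–14.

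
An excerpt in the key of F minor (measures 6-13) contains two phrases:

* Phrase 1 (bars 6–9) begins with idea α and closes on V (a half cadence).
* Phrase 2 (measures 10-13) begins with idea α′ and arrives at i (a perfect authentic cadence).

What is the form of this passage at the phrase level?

parallel period

Phrase 1 ends with a half cadence (weaker) and phrase 2 with a perfect authentic cadence (stronger): antecedent + consequent = a period.
The two phrases open with the same material (α / α′), so the period is parallel.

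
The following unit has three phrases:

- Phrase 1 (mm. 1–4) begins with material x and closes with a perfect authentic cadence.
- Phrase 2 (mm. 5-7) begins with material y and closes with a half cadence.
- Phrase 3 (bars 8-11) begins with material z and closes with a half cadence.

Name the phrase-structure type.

phrase group

The final phrase closes with a half cadence, which is not stronger than the preceding half cadence; the 3 phrases lack an overall antecedent–consequent design and so form a phrase group.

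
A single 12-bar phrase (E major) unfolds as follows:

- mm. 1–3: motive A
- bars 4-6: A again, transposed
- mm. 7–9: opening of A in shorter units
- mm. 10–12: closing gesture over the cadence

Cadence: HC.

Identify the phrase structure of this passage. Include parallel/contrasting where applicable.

Basic idea (bars 1–3) + its repetition (mm. 4–6) form the presentation; fragmentation and cadence (measures 7–12) form the continuation — the 12-bar whole is a sentence.

sentence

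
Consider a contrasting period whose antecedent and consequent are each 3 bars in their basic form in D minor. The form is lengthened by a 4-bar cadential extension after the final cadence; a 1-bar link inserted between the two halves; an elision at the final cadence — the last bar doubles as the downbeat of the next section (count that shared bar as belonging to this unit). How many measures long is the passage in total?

11 measures

Basic contrasting period: 3 + 3 = 6 bars.
6 (basic form) + 4 (cadential extension) + 1 (link) = 11.
The elision shares a bar with the next section but does not change this unit's count.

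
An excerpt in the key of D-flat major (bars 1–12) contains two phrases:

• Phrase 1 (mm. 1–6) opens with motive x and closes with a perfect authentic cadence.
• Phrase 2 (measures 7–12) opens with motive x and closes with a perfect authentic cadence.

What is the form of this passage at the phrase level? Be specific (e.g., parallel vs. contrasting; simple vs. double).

repeated phrase

Both phrases have the same opening (x) and the same cadence (perfect authentic cadence): the second is a restatement, not a consequent, so this is a repeated phrase rather than a period.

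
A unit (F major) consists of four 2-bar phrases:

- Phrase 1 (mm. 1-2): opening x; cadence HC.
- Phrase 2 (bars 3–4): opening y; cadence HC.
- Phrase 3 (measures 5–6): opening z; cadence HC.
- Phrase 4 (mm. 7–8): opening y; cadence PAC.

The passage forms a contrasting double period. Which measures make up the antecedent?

In a double period the first pair of phrases (ending half cadence) is the large antecedent and the second pair (ending perfect authentic cadence) is the large consequent; the antecedent is measures 1–4.

measures 1–4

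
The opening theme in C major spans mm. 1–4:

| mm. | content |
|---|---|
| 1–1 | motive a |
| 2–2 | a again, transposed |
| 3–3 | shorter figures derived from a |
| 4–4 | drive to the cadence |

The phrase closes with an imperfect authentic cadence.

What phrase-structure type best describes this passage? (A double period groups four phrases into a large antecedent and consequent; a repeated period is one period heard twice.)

sentence

Basic idea (bar 1) + its repetition (bar 2) form the presentation; fragmentation and cadence (mm. 3–4) form the continuation — the 4-bar whole is a sentence.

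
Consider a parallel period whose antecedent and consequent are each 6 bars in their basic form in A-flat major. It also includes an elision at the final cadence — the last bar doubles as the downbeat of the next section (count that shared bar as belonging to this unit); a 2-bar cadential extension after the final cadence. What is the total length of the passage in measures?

Basic parallel period: 6 + 6 = 12 bars.
12 (basic form) + 2 (cadential extension) = 14.
The elision shares a bar with the next section but does not change this unit's count.

14 measures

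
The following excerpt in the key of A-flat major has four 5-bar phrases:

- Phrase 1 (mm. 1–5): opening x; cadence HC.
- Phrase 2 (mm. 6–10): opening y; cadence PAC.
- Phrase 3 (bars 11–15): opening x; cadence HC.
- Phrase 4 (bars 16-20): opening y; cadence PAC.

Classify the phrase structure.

repeated period

The cadence pattern HC–PAC–HC–PAC is weak–strong twice, and phrases 3–4 restate phrases 1–2: a period heard twice, not a double period (which would end weakly at phrase 2).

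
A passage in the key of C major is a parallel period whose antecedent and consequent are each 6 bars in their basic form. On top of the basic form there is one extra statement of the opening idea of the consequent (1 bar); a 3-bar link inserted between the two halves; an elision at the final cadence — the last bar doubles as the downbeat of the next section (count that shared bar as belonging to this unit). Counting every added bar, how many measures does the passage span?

Basic parallel period: 6 + 6 = 12 bars.
12 (basic form) + 1 (extra statement) + 3 (link) = 16.
The elision shares a bar with the next section but does not change this unit's count.

16 measures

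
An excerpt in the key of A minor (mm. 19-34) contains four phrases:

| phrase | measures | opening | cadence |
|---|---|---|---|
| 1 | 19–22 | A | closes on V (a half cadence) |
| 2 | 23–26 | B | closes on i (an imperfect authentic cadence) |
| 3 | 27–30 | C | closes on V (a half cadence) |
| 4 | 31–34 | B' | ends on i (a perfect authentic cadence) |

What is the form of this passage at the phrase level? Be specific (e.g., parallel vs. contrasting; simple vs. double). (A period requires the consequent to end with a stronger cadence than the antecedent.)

contrasting double period

Four phrases in two halves: the first half (mm. 19-26) ends with an imperfect authentic cadence, the second (mm. 27-34) with a perfect authentic cadence — a large antecedent–consequent pair, i.e. a double period.
Phrase 3 begins with different material from phrase 1, making it contrasting.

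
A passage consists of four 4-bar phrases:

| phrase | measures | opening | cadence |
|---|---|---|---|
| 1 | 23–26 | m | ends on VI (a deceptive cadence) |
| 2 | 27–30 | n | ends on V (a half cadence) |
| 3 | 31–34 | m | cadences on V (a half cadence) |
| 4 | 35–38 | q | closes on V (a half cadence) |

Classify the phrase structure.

Phrase 4 ends with a half cadence, no stronger than phrase 2's half cadence, so the four phrases do not form a double period; nor do phrases 3–4 duplicate 1–2, so it is not a repeated period. With no phrase reaching a conclusive cadence, the passage is a phrase group.

phrase group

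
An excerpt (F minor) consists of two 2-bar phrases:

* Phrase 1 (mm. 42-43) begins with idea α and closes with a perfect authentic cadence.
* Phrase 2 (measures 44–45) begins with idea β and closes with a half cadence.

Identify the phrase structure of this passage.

The second phrase closes with a half cadence, which is not stronger than the first phrase's perfect authentic cadence; without a weak→strong cadential pair there is no antecedent–consequent relationship, so this is a phrase group rather than a period.

phrase group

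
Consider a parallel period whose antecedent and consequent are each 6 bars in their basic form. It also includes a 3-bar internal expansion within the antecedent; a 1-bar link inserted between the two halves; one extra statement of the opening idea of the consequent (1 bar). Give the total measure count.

Basic parallel period: 6 + 6 = 12 bars.
12 (basic form) + 3 (internal expansion) + 1 (link) + 1 (extra statement) = 17.

17 measures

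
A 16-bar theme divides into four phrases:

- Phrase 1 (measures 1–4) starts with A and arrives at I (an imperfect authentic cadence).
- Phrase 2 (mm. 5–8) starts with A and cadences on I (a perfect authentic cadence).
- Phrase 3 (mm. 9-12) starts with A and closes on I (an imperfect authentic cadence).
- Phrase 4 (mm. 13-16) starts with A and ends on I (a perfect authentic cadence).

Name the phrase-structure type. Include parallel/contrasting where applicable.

The cadence pattern IAC–PAC–IAC–PAC is weak–strong twice, and phrases 3–4 restate phrases 1–2: a period heard twice, not a double period (which would end weakly at phrase 2).

repeated period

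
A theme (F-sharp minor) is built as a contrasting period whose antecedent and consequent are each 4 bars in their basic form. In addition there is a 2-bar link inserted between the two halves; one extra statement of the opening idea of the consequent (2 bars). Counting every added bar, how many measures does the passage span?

Basic contrasting period: 4 + 4 = 8 bars.
8 (basic form) + 2 (link) + 2 (extra statement) = 12.

12 measures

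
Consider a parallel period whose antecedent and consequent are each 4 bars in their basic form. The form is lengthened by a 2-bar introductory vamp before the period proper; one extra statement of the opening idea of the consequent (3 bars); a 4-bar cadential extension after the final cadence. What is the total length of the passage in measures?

Basic parallel period: 4 + 4 = 8 bars.
8 (basic form) + 2 (introduction) + 3 (extra statement) + 4 (cadential extension) = 17.

17 measures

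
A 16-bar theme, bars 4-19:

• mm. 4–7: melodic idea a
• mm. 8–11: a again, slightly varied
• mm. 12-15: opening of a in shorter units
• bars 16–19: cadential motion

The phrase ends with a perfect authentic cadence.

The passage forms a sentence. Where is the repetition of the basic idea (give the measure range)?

The presentation of a sentence is the basic idea (measures 4-7) plus its repetition (bars 8–11); the repetition of the basic idea is therefore mm. 8-11.

measures 8–11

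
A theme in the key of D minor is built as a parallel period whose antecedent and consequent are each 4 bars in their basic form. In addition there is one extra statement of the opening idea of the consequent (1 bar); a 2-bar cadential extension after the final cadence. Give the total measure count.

Basic parallel period: 4 + 4 = 8 bars.
8 (basic form) + 1 (extra statement) + 2 (cadential extension) = 11.

11 measures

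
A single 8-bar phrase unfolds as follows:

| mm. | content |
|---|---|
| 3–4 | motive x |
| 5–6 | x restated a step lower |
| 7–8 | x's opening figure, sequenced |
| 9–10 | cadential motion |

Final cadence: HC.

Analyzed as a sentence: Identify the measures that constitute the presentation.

measures 3–6

The presentation of a sentence is the basic idea (measures 3–4) plus its repetition (measures 5–6); the presentation is therefore mm. 3-6.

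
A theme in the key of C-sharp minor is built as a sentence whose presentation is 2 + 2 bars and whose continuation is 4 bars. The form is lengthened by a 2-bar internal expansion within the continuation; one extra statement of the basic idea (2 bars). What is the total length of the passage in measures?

Basic sentence: 2 + 2 + 4 = 8 bars.
8 (basic form) + 2 (internal expansion) + 2 (extra statement) = 12.

12 measures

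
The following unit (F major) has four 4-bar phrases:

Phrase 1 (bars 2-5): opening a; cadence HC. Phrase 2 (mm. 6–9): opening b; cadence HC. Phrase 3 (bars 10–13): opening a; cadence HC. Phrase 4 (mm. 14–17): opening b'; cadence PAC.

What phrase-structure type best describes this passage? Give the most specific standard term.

Four phrases in two halves: the first half (measures 2-9) ends with a half cadence, the second (measures 10-17) with a perfect authentic cadence — a large antecedent–consequent pair, i.e. a double period.
Phrase 3 begins with the same material as phrase 1, making it parallel.

parallel double period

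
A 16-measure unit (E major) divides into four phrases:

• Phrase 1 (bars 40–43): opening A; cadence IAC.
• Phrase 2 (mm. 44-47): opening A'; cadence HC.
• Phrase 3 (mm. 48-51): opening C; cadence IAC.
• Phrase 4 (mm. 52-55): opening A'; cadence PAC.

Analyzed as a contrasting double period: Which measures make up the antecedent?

measures 40–47

In a double period the four phrases pair into a large antecedent (phrases 1–2, ending half cadence) and a large consequent (phrases 3–4, ending perfect authentic cadence). The antecedent spans mm. 40–47.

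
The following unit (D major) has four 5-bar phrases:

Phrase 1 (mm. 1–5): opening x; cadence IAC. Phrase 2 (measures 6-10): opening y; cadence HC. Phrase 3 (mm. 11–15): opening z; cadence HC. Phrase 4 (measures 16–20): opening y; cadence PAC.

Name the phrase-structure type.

contrasting double period

Four phrases in two halves: the first half (mm. 1-10) ends with a half cadence, the second (mm. 11–20) with a perfect authentic cadence — a large antecedent–consequent pair, i.e. a double period.
Phrase 3 begins with different material from phrase 1, making it contrasting.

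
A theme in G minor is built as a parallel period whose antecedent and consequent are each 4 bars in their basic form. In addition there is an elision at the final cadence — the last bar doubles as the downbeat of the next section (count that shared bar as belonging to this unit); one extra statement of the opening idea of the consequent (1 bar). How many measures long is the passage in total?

Basic parallel period: 4 + 4 = 8 bars.
8 (basic form) + 1 (extra statement) = 9.
The elision shares a bar with the next section but does not change this unit's count.

9 measures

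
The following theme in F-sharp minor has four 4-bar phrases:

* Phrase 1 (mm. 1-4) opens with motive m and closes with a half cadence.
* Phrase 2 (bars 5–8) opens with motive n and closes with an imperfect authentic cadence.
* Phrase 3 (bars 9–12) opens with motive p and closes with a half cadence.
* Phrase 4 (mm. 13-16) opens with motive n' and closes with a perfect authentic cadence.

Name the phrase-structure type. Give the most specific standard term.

Four phrases in two halves: the first half (bars 1-8) ends with an imperfect authentic cadence, the second (bars 9–16) with a perfect authentic cadence — a large antecedent–consequent pair, i.e. a double period.
Phrase 3 begins with different material from phrase 1, making it contrasting.

contrasting double period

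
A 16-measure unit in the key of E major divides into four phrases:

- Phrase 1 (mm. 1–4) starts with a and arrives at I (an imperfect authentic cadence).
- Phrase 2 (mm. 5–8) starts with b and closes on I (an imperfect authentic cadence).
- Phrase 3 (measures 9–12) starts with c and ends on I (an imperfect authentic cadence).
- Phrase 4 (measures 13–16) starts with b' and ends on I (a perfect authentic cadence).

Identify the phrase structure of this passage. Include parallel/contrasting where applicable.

contrasting double period

Four phrases in two halves: the first half (measures 1-8) ends with an imperfect authentic cadence, the second (measures 9–16) with a perfect authentic cadence — a large antecedent–consequent pair, i.e. a double period.
Phrase 3 begins with different material from phrase 1, making it contrasting.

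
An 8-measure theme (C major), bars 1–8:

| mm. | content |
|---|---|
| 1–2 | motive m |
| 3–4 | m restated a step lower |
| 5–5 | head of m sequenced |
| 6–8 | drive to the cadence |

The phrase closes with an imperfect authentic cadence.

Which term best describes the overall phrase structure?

Basic idea (mm. 1–2) + its repetition (mm. 3–4) form the presentation; fragmentation and cadence (mm. 5–8) form the continuation — the 8-bar whole is a sentence.

sentence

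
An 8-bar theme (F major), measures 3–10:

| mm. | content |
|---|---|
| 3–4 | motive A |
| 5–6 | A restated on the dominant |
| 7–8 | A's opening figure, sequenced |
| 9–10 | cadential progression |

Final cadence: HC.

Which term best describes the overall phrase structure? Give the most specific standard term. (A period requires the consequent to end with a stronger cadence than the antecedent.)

Basic idea (mm. 3-4) + its repetition (mm. 5–6) form the presentation; fragmentation and cadence (measures 7-10) form the continuation — the 8-bar whole is a sentence.

sentence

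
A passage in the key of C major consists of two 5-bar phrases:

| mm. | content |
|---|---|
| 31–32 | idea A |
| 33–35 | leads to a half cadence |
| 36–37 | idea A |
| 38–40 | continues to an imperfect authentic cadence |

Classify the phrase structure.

Phrase 1 ends with a half cadence (weaker) and phrase 2 with an imperfect authentic cadence (stronger): antecedent + consequent = a period.
The two phrases open with the same material (A / A), so the period is parallel.

parallel period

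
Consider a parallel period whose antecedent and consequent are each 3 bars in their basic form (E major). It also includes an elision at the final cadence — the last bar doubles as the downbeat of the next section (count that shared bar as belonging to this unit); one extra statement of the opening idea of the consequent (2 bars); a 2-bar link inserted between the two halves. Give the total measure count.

Basic parallel period: 3 + 3 = 6 bars.
6 (basic form) + 2 (extra statement) + 2 (link) = 10.
The elision shares a bar with the next section but does not change this unit's count.

10 measures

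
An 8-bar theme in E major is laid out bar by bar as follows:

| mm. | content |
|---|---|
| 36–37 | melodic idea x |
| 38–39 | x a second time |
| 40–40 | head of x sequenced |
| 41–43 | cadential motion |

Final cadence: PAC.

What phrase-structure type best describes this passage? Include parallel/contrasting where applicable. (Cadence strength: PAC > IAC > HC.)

Basic idea (mm. 36–37) + its repetition (measures 38–39) form the presentation; fragmentation and cadence (mm. 40–43) form the continuation — the 8-bar whole is a sentence.

sentence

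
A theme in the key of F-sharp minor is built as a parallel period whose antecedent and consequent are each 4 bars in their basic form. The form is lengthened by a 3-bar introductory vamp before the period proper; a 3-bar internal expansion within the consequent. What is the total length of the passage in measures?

Basic parallel period: 4 + 4 = 8 bars.
8 (basic form) + 3 (introduction) + 3 (internal expansion) = 14.

14 measures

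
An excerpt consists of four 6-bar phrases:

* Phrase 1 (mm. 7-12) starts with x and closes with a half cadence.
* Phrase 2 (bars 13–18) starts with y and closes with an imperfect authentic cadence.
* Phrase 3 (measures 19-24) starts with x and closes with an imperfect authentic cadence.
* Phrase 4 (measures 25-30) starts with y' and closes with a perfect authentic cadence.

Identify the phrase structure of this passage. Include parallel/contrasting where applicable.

parallel double period

Four phrases in two halves: the first half (mm. 7–18) ends with an imperfect authentic cadence, the second (mm. 19–30) with a perfect authentic cadence — a large antecedent–consequent pair, i.e. a double period.
Phrase 3 begins with the same material as phrase 1, making it parallel.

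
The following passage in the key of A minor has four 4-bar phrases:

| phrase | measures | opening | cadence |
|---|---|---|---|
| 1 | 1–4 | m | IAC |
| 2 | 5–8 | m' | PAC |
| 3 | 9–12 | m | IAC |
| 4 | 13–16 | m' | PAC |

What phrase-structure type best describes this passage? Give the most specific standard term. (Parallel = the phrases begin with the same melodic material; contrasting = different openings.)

The cadence pattern IAC–PAC–IAC–PAC is weak–strong twice, and phrases 3–4 restate phrases 1–2: a period heard twice, not a double period (which would end weakly at phrase 2).

repeated period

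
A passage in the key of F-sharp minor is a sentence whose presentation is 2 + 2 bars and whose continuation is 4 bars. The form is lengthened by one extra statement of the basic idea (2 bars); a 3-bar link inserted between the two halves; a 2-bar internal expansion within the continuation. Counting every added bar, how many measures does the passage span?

Basic sentence: 2 + 2 + 4 = 8 bars.
8 (basic form) + 2 (extra statement) + 3 (link) + 2 (internal expansion) = 15.

15 measures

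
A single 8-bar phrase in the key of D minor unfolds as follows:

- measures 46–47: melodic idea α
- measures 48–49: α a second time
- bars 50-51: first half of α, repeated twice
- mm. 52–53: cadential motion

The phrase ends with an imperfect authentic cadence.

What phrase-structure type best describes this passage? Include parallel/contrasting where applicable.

sentence

Basic idea (bars 46-47) + its repetition (mm. 48-49) form the presentation; fragmentation and cadence (mm. 50-53) form the continuation — the 8-bar whole is a sentence.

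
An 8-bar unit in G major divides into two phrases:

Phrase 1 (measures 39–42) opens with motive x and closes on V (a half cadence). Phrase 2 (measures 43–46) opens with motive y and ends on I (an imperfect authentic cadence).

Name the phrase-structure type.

Phrase 1 ends with a half cadence (weaker) and phrase 2 with an imperfect authentic cadence (stronger): antecedent + consequent = a period.
The two phrases open with different material (x / y), so the period is contrasting.

contrasting period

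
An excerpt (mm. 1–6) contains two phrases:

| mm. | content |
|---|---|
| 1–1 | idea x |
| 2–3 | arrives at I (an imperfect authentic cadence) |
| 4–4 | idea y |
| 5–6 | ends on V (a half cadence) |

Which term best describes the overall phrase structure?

The second phrase closes with a half cadence, which is not stronger than the first phrase's imperfect authentic cadence; without a weak→strong cadential pair there is no antecedent–consequent relationship, so this is a phrase group rather than a period.

phrase group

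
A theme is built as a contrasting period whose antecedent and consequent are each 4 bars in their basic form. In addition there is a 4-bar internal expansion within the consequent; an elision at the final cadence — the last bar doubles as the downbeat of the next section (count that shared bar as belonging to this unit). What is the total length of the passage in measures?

12 measures

Basic contrasting period: 4 + 4 = 8 bars.
8 (basic form) + 4 (internal expansion) = 12.
The elision shares a bar with the next section but does not change this unit's count.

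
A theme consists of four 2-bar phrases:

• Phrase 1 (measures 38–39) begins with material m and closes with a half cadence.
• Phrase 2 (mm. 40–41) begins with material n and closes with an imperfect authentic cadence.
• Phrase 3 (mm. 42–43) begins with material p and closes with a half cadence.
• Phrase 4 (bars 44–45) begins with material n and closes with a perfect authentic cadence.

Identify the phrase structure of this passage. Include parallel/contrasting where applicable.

Four phrases in two halves: the first half (mm. 38–41) ends with an imperfect authentic cadence, the second (mm. 42-45) with a perfect authentic cadence — a large antecedent–consequent pair, i.e. a double period.
Phrase 3 begins with different material from phrase 1, making it contrasting.

contrasting double period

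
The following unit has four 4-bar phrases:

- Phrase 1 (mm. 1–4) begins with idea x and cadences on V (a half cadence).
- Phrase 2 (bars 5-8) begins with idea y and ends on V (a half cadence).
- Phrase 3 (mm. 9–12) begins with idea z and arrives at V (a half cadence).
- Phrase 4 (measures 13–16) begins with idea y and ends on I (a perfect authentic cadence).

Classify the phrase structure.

contrasting double period

Four phrases in two halves: the first half (mm. 1–8) ends with a half cadence, the second (mm. 9–16) with a perfect authentic cadence — a large antecedent–consequent pair, i.e. a double period.
Phrase 3 begins with different material from phrase 1, making it contrasting.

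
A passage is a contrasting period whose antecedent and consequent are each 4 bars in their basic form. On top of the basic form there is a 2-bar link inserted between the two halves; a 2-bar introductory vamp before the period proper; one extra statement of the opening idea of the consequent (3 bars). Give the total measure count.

Basic contrasting period: 4 + 4 = 8 bars.
8 (basic form) + 2 (link) + 2 (introduction) + 3 (extra statement) = 15.

15 measures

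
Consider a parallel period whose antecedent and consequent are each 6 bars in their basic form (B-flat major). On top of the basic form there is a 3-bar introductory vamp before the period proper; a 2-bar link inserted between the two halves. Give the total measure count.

Basic parallel period: 6 + 6 = 12 bars.
12 (basic form) + 3 (introduction) + 2 (link) = 17.

17 measures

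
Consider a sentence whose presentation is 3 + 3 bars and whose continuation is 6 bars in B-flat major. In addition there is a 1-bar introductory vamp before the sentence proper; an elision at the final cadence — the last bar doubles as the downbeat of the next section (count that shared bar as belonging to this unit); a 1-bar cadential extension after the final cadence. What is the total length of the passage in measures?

14 measures

Basic sentence: 3 + 3 + 6 = 12 bars.
12 (basic form) + 1 (introduction) + 1 (cadential extension) = 14.
The elision shares a bar with the next section but does not change this unit's count.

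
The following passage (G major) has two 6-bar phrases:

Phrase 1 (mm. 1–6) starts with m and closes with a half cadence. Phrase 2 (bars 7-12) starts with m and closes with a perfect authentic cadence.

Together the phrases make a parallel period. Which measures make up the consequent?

The phrase ending with the weaker cadence (half cadence) is the antecedent; the one ending more conclusively (perfect authentic cadence) is the consequent. The consequent is measures 7–12.

measures 7–12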